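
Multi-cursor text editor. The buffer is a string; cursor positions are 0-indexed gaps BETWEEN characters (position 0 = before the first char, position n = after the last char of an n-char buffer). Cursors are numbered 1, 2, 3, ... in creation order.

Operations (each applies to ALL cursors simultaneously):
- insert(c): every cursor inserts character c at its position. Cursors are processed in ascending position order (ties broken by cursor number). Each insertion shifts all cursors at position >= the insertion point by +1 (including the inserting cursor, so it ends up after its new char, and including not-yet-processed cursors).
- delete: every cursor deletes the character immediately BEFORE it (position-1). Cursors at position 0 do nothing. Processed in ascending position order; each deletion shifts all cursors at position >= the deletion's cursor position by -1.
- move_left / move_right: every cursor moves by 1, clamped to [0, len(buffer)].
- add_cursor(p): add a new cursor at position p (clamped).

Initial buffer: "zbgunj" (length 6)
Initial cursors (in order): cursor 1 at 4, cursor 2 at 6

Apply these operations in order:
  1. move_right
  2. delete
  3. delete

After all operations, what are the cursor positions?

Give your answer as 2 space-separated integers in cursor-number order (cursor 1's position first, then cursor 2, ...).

After op 1 (move_right): buffer="zbgunj" (len 6), cursors c1@5 c2@6, authorship ......
After op 2 (delete): buffer="zbgu" (len 4), cursors c1@4 c2@4, authorship ....
After op 3 (delete): buffer="zb" (len 2), cursors c1@2 c2@2, authorship ..

Answer: 2 2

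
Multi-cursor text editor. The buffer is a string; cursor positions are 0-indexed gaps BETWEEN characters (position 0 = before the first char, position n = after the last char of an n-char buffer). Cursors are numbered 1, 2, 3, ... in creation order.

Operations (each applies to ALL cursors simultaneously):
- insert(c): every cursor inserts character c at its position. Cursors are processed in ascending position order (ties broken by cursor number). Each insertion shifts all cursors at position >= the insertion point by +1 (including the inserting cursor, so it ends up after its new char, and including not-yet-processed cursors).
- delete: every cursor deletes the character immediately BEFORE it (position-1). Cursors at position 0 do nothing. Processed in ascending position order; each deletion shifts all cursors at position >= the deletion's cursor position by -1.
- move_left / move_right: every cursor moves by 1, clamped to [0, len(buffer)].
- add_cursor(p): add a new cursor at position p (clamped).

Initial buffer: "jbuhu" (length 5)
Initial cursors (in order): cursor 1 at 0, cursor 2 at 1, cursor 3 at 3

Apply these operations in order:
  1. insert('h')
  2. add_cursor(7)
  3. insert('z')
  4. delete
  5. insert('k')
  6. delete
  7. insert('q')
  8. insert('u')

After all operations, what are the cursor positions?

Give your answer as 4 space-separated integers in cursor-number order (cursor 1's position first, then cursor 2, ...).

Answer: 3 7 12 15

Derivation:
After op 1 (insert('h')): buffer="hjhbuhhu" (len 8), cursors c1@1 c2@3 c3@6, authorship 1.2..3..
After op 2 (add_cursor(7)): buffer="hjhbuhhu" (len 8), cursors c1@1 c2@3 c3@6 c4@7, authorship 1.2..3..
After op 3 (insert('z')): buffer="hzjhzbuhzhzu" (len 12), cursors c1@2 c2@5 c3@9 c4@11, authorship 11.22..33.4.
After op 4 (delete): buffer="hjhbuhhu" (len 8), cursors c1@1 c2@3 c3@6 c4@7, authorship 1.2..3..
After op 5 (insert('k')): buffer="hkjhkbuhkhku" (len 12), cursors c1@2 c2@5 c3@9 c4@11, authorship 11.22..33.4.
After op 6 (delete): buffer="hjhbuhhu" (len 8), cursors c1@1 c2@3 c3@6 c4@7, authorship 1.2..3..
After op 7 (insert('q')): buffer="hqjhqbuhqhqu" (len 12), cursors c1@2 c2@5 c3@9 c4@11, authorship 11.22..33.4.
After op 8 (insert('u')): buffer="hqujhqubuhquhquu" (len 16), cursors c1@3 c2@7 c3@12 c4@15, authorship 111.222..333.44.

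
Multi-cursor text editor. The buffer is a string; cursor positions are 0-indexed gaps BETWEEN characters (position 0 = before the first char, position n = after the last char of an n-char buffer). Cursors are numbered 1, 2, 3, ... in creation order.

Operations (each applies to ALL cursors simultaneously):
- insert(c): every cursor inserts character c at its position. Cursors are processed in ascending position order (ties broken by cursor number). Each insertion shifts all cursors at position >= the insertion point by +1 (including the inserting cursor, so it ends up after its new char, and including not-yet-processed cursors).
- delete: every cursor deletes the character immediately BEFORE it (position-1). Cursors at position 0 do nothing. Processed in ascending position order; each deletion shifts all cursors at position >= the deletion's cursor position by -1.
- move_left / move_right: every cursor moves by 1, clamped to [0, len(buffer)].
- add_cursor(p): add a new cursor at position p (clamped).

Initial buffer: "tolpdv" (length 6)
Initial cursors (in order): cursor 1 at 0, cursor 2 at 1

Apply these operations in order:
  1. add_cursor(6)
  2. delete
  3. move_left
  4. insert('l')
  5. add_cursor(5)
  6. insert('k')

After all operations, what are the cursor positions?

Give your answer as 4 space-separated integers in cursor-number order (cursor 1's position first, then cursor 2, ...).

After op 1 (add_cursor(6)): buffer="tolpdv" (len 6), cursors c1@0 c2@1 c3@6, authorship ......
After op 2 (delete): buffer="olpd" (len 4), cursors c1@0 c2@0 c3@4, authorship ....
After op 3 (move_left): buffer="olpd" (len 4), cursors c1@0 c2@0 c3@3, authorship ....
After op 4 (insert('l')): buffer="llolpld" (len 7), cursors c1@2 c2@2 c3@6, authorship 12...3.
After op 5 (add_cursor(5)): buffer="llolpld" (len 7), cursors c1@2 c2@2 c4@5 c3@6, authorship 12...3.
After op 6 (insert('k')): buffer="llkkolpklkd" (len 11), cursors c1@4 c2@4 c4@8 c3@10, authorship 1212...433.

Answer: 4 4 10 8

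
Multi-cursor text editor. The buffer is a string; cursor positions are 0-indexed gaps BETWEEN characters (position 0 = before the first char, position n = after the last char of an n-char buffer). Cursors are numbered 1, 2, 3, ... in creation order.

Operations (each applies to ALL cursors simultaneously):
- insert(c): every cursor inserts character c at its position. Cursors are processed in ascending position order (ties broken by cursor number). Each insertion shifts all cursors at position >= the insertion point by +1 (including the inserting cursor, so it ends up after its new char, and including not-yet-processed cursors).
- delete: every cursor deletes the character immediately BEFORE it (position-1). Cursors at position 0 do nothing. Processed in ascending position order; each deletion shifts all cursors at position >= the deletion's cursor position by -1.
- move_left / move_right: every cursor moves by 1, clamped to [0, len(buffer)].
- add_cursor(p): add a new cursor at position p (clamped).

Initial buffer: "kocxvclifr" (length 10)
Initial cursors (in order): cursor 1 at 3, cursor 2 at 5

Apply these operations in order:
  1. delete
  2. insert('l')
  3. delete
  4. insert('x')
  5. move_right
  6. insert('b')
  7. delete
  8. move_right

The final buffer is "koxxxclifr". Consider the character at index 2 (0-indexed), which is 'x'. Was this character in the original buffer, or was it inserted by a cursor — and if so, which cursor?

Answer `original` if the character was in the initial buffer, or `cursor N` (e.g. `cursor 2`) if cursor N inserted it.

Answer: cursor 1

Derivation:
After op 1 (delete): buffer="koxclifr" (len 8), cursors c1@2 c2@3, authorship ........
After op 2 (insert('l')): buffer="kolxlclifr" (len 10), cursors c1@3 c2@5, authorship ..1.2.....
After op 3 (delete): buffer="koxclifr" (len 8), cursors c1@2 c2@3, authorship ........
After op 4 (insert('x')): buffer="koxxxclifr" (len 10), cursors c1@3 c2@5, authorship ..1.2.....
After op 5 (move_right): buffer="koxxxclifr" (len 10), cursors c1@4 c2@6, authorship ..1.2.....
After op 6 (insert('b')): buffer="koxxbxcblifr" (len 12), cursors c1@5 c2@8, authorship ..1.12.2....
After op 7 (delete): buffer="koxxxclifr" (len 10), cursors c1@4 c2@6, authorship ..1.2.....
After op 8 (move_right): buffer="koxxxclifr" (len 10), cursors c1@5 c2@7, authorship ..1.2.....
Authorship (.=original, N=cursor N): . . 1 . 2 . . . . .
Index 2: author = 1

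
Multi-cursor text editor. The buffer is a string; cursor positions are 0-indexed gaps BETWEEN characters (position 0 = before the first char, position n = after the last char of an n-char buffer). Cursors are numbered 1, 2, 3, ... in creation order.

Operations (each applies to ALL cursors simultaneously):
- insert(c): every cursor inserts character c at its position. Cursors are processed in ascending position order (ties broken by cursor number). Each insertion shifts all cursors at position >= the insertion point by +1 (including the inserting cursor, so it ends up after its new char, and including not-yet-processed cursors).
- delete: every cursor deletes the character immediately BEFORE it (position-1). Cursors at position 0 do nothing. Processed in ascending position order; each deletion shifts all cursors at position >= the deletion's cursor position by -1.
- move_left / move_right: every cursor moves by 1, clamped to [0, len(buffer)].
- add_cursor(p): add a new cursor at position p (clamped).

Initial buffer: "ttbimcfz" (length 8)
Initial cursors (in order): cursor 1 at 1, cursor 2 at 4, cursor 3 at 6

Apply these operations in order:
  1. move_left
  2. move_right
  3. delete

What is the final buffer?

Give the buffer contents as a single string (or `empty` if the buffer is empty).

Answer: tbmfz

Derivation:
After op 1 (move_left): buffer="ttbimcfz" (len 8), cursors c1@0 c2@3 c3@5, authorship ........
After op 2 (move_right): buffer="ttbimcfz" (len 8), cursors c1@1 c2@4 c3@6, authorship ........
After op 3 (delete): buffer="tbmfz" (len 5), cursors c1@0 c2@2 c3@3, authorship .....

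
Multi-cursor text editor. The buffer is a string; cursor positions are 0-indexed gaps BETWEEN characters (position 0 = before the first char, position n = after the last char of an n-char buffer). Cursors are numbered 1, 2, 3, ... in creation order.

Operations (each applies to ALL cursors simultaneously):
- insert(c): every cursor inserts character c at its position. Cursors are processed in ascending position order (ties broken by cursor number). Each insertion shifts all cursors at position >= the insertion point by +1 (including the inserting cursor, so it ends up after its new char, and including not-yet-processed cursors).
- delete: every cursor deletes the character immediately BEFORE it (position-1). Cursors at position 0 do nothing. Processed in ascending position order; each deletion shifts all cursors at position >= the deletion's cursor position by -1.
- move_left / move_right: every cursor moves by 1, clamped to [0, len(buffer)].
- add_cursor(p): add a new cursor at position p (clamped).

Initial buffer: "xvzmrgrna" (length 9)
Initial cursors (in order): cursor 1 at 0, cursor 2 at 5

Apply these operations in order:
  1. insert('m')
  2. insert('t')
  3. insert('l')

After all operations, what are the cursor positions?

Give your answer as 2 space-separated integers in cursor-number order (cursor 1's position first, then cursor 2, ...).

Answer: 3 11

Derivation:
After op 1 (insert('m')): buffer="mxvzmrmgrna" (len 11), cursors c1@1 c2@7, authorship 1.....2....
After op 2 (insert('t')): buffer="mtxvzmrmtgrna" (len 13), cursors c1@2 c2@9, authorship 11.....22....
After op 3 (insert('l')): buffer="mtlxvzmrmtlgrna" (len 15), cursors c1@3 c2@11, authorship 111.....222....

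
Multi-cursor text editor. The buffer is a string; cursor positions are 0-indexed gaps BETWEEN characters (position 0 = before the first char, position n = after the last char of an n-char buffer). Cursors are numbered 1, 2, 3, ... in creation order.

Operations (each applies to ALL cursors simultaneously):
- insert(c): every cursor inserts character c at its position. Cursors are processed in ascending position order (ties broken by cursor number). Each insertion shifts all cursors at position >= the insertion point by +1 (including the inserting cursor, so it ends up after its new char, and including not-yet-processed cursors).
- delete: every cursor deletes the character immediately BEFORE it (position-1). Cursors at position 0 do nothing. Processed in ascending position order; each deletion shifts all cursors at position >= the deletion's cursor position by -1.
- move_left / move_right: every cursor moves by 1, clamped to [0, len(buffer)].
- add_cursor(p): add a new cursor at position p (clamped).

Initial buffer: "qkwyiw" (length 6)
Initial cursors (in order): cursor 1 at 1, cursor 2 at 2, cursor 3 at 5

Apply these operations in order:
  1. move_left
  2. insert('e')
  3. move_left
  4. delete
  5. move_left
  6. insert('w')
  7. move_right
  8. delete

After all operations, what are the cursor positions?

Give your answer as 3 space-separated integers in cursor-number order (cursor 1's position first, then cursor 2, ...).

After op 1 (move_left): buffer="qkwyiw" (len 6), cursors c1@0 c2@1 c3@4, authorship ......
After op 2 (insert('e')): buffer="eqekwyeiw" (len 9), cursors c1@1 c2@3 c3@7, authorship 1.2...3..
After op 3 (move_left): buffer="eqekwyeiw" (len 9), cursors c1@0 c2@2 c3@6, authorship 1.2...3..
After op 4 (delete): buffer="eekweiw" (len 7), cursors c1@0 c2@1 c3@4, authorship 12..3..
After op 5 (move_left): buffer="eekweiw" (len 7), cursors c1@0 c2@0 c3@3, authorship 12..3..
After op 6 (insert('w')): buffer="wweekwweiw" (len 10), cursors c1@2 c2@2 c3@6, authorship 1212.3.3..
After op 7 (move_right): buffer="wweekwweiw" (len 10), cursors c1@3 c2@3 c3@7, authorship 1212.3.3..
After op 8 (delete): buffer="wekweiw" (len 7), cursors c1@1 c2@1 c3@4, authorship 12.33..

Answer: 1 1 4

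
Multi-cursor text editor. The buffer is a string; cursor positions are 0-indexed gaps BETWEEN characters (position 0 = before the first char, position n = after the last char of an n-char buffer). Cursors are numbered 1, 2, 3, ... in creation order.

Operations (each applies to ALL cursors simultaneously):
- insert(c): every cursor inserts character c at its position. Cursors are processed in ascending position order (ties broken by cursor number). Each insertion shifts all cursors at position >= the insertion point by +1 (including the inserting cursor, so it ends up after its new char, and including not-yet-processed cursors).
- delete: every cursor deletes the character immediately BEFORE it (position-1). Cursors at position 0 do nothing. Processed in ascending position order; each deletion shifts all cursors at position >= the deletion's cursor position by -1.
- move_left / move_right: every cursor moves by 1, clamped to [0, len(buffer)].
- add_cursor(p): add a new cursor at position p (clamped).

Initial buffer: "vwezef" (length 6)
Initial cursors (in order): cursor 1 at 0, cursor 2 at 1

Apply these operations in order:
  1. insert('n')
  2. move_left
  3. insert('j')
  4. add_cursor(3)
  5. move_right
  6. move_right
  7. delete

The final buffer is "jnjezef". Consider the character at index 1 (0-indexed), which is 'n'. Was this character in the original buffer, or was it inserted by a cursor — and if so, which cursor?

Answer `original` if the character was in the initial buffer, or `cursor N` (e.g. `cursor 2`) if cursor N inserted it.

After op 1 (insert('n')): buffer="nvnwezef" (len 8), cursors c1@1 c2@3, authorship 1.2.....
After op 2 (move_left): buffer="nvnwezef" (len 8), cursors c1@0 c2@2, authorship 1.2.....
After op 3 (insert('j')): buffer="jnvjnwezef" (len 10), cursors c1@1 c2@4, authorship 11.22.....
After op 4 (add_cursor(3)): buffer="jnvjnwezef" (len 10), cursors c1@1 c3@3 c2@4, authorship 11.22.....
After op 5 (move_right): buffer="jnvjnwezef" (len 10), cursors c1@2 c3@4 c2@5, authorship 11.22.....
After op 6 (move_right): buffer="jnvjnwezef" (len 10), cursors c1@3 c3@5 c2@6, authorship 11.22.....
After op 7 (delete): buffer="jnjezef" (len 7), cursors c1@2 c2@3 c3@3, authorship 112....
Authorship (.=original, N=cursor N): 1 1 2 . . . .
Index 1: author = 1

Answer: cursor 1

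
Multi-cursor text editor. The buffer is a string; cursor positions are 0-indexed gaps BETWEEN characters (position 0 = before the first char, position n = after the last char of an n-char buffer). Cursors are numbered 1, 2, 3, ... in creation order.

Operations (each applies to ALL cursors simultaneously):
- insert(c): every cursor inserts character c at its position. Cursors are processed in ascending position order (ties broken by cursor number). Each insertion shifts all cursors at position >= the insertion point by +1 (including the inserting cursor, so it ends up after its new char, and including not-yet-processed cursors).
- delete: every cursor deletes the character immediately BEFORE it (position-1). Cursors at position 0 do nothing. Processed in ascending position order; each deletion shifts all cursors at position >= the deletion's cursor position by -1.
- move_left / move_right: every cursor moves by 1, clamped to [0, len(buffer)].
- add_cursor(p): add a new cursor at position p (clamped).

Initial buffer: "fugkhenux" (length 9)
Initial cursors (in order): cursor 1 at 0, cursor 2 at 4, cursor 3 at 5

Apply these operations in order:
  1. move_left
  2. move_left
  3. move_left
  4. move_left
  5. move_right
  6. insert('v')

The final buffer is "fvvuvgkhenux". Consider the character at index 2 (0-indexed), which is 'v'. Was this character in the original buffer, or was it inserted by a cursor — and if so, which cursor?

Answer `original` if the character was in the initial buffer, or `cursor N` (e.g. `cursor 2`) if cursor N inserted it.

After op 1 (move_left): buffer="fugkhenux" (len 9), cursors c1@0 c2@3 c3@4, authorship .........
After op 2 (move_left): buffer="fugkhenux" (len 9), cursors c1@0 c2@2 c3@3, authorship .........
After op 3 (move_left): buffer="fugkhenux" (len 9), cursors c1@0 c2@1 c3@2, authorship .........
After op 4 (move_left): buffer="fugkhenux" (len 9), cursors c1@0 c2@0 c3@1, authorship .........
After op 5 (move_right): buffer="fugkhenux" (len 9), cursors c1@1 c2@1 c3@2, authorship .........
After op 6 (insert('v')): buffer="fvvuvgkhenux" (len 12), cursors c1@3 c2@3 c3@5, authorship .12.3.......
Authorship (.=original, N=cursor N): . 1 2 . 3 . . . . . . .
Index 2: author = 2

Answer: cursor 2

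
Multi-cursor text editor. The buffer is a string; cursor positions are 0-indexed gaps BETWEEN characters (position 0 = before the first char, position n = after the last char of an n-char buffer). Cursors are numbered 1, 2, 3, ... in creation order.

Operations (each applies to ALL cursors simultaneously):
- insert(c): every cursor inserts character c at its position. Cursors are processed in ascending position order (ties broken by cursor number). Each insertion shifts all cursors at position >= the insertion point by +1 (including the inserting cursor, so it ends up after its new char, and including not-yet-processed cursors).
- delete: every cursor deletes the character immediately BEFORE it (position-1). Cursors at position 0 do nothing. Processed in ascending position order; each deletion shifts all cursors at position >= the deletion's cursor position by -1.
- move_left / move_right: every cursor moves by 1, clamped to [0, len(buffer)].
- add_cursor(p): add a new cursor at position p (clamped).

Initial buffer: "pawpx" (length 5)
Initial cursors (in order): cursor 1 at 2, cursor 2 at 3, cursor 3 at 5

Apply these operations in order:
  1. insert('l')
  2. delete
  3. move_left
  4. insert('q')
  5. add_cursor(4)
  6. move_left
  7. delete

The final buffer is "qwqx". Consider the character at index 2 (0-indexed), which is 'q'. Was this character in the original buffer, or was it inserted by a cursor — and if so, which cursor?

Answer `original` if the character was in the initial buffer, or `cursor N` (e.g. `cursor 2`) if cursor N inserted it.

After op 1 (insert('l')): buffer="palwlpxl" (len 8), cursors c1@3 c2@5 c3@8, authorship ..1.2..3
After op 2 (delete): buffer="pawpx" (len 5), cursors c1@2 c2@3 c3@5, authorship .....
After op 3 (move_left): buffer="pawpx" (len 5), cursors c1@1 c2@2 c3@4, authorship .....
After op 4 (insert('q')): buffer="pqaqwpqx" (len 8), cursors c1@2 c2@4 c3@7, authorship .1.2..3.
After op 5 (add_cursor(4)): buffer="pqaqwpqx" (len 8), cursors c1@2 c2@4 c4@4 c3@7, authorship .1.2..3.
After op 6 (move_left): buffer="pqaqwpqx" (len 8), cursors c1@1 c2@3 c4@3 c3@6, authorship .1.2..3.
After op 7 (delete): buffer="qwqx" (len 4), cursors c1@0 c2@0 c4@0 c3@2, authorship 2.3.
Authorship (.=original, N=cursor N): 2 . 3 .
Index 2: author = 3

Answer: cursor 3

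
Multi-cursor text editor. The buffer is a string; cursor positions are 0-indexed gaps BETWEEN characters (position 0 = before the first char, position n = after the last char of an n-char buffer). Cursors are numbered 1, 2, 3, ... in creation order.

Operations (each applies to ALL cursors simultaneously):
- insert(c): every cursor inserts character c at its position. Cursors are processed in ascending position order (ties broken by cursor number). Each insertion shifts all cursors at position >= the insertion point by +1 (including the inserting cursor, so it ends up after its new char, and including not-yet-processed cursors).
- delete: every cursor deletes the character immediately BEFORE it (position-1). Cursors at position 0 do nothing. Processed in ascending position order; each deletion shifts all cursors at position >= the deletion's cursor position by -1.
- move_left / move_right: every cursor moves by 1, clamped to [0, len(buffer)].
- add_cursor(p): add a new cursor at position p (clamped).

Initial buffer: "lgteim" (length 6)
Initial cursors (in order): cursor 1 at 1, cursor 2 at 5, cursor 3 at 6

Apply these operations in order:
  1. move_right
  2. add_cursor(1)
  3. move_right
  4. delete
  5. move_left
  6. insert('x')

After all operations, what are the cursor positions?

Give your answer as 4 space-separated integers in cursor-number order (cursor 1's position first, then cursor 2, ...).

After op 1 (move_right): buffer="lgteim" (len 6), cursors c1@2 c2@6 c3@6, authorship ......
After op 2 (add_cursor(1)): buffer="lgteim" (len 6), cursors c4@1 c1@2 c2@6 c3@6, authorship ......
After op 3 (move_right): buffer="lgteim" (len 6), cursors c4@2 c1@3 c2@6 c3@6, authorship ......
After op 4 (delete): buffer="le" (len 2), cursors c1@1 c4@1 c2@2 c3@2, authorship ..
After op 5 (move_left): buffer="le" (len 2), cursors c1@0 c4@0 c2@1 c3@1, authorship ..
After op 6 (insert('x')): buffer="xxlxxe" (len 6), cursors c1@2 c4@2 c2@5 c3@5, authorship 14.23.

Answer: 2 5 5 2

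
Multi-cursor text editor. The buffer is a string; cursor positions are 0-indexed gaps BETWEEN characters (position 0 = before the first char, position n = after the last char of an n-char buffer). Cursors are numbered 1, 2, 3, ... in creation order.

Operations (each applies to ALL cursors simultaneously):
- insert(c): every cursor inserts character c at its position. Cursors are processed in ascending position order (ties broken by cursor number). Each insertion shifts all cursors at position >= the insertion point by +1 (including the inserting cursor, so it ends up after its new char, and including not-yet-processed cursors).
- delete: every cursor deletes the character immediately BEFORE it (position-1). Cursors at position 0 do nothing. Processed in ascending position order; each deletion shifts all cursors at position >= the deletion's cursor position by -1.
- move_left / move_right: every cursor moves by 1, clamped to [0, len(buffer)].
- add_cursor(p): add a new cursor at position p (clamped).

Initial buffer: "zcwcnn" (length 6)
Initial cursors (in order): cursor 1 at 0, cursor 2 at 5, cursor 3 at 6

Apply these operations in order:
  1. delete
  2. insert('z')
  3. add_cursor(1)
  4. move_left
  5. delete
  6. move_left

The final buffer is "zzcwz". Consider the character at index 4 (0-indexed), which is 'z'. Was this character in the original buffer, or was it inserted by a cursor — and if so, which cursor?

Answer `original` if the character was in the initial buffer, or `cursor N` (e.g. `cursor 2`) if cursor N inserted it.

Answer: cursor 3

Derivation:
After op 1 (delete): buffer="zcwc" (len 4), cursors c1@0 c2@4 c3@4, authorship ....
After op 2 (insert('z')): buffer="zzcwczz" (len 7), cursors c1@1 c2@7 c3@7, authorship 1....23
After op 3 (add_cursor(1)): buffer="zzcwczz" (len 7), cursors c1@1 c4@1 c2@7 c3@7, authorship 1....23
After op 4 (move_left): buffer="zzcwczz" (len 7), cursors c1@0 c4@0 c2@6 c3@6, authorship 1....23
After op 5 (delete): buffer="zzcwz" (len 5), cursors c1@0 c4@0 c2@4 c3@4, authorship 1...3
After op 6 (move_left): buffer="zzcwz" (len 5), cursors c1@0 c4@0 c2@3 c3@3, authorship 1...3
Authorship (.=original, N=cursor N): 1 . . . 3
Index 4: author = 3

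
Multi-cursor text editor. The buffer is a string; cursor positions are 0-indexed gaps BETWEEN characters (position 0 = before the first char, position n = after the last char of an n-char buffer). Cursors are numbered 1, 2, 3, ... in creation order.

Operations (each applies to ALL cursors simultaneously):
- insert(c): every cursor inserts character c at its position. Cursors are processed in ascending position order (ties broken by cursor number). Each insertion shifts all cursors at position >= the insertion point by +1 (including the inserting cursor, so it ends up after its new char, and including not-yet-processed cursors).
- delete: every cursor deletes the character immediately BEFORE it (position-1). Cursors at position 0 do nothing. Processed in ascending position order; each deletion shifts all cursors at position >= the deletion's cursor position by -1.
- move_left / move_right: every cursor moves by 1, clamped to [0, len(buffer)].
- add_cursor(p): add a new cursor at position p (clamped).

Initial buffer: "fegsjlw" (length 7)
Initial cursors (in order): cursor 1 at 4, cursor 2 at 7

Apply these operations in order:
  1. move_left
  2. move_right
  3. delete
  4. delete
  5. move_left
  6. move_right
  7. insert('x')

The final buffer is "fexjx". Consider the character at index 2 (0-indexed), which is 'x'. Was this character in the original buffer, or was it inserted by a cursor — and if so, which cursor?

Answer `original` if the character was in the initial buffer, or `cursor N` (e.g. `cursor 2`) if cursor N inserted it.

After op 1 (move_left): buffer="fegsjlw" (len 7), cursors c1@3 c2@6, authorship .......
After op 2 (move_right): buffer="fegsjlw" (len 7), cursors c1@4 c2@7, authorship .......
After op 3 (delete): buffer="fegjl" (len 5), cursors c1@3 c2@5, authorship .....
After op 4 (delete): buffer="fej" (len 3), cursors c1@2 c2@3, authorship ...
After op 5 (move_left): buffer="fej" (len 3), cursors c1@1 c2@2, authorship ...
After op 6 (move_right): buffer="fej" (len 3), cursors c1@2 c2@3, authorship ...
After op 7 (insert('x')): buffer="fexjx" (len 5), cursors c1@3 c2@5, authorship ..1.2
Authorship (.=original, N=cursor N): . . 1 . 2
Index 2: author = 1

Answer: cursor 1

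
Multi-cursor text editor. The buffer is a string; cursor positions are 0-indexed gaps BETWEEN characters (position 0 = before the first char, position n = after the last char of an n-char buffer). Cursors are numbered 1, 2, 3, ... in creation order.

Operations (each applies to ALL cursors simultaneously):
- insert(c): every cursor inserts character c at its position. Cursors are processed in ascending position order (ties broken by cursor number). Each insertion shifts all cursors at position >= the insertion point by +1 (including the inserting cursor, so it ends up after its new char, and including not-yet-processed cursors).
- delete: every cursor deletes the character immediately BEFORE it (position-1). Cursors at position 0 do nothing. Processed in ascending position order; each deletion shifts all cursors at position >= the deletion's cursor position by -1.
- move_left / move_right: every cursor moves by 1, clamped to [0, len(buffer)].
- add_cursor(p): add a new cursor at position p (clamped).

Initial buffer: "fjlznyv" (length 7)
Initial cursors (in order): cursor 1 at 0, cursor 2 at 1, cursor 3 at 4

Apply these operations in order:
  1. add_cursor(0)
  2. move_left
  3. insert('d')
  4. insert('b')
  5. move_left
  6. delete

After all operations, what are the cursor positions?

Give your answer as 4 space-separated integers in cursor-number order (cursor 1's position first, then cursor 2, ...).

After op 1 (add_cursor(0)): buffer="fjlznyv" (len 7), cursors c1@0 c4@0 c2@1 c3@4, authorship .......
After op 2 (move_left): buffer="fjlznyv" (len 7), cursors c1@0 c2@0 c4@0 c3@3, authorship .......
After op 3 (insert('d')): buffer="dddfjldznyv" (len 11), cursors c1@3 c2@3 c4@3 c3@7, authorship 124...3....
After op 4 (insert('b')): buffer="dddbbbfjldbznyv" (len 15), cursors c1@6 c2@6 c4@6 c3@11, authorship 124124...33....
After op 5 (move_left): buffer="dddbbbfjldbznyv" (len 15), cursors c1@5 c2@5 c4@5 c3@10, authorship 124124...33....
After op 6 (delete): buffer="ddbfjlbznyv" (len 11), cursors c1@2 c2@2 c4@2 c3@6, authorship 124...3....

Answer: 2 2 6 2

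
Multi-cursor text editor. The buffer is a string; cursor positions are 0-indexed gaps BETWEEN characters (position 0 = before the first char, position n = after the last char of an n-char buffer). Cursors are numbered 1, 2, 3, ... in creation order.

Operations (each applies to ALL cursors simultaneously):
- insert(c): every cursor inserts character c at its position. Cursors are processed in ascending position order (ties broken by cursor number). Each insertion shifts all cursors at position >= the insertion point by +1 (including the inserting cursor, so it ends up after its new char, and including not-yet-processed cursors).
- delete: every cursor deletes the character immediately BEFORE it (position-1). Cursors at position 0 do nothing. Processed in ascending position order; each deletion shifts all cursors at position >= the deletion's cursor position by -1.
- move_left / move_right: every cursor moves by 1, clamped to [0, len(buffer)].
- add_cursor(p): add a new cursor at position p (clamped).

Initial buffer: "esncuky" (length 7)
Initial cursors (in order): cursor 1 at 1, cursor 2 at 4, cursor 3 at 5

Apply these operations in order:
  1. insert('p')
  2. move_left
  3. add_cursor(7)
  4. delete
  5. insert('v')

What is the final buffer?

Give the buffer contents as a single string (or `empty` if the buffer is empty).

Answer: vpsnvvvpky

Derivation:
After op 1 (insert('p')): buffer="epsncpupky" (len 10), cursors c1@2 c2@6 c3@8, authorship .1...2.3..
After op 2 (move_left): buffer="epsncpupky" (len 10), cursors c1@1 c2@5 c3@7, authorship .1...2.3..
After op 3 (add_cursor(7)): buffer="epsncpupky" (len 10), cursors c1@1 c2@5 c3@7 c4@7, authorship .1...2.3..
After op 4 (delete): buffer="psnpky" (len 6), cursors c1@0 c2@3 c3@3 c4@3, authorship 1..3..
After op 5 (insert('v')): buffer="vpsnvvvpky" (len 10), cursors c1@1 c2@7 c3@7 c4@7, authorship 11..2343..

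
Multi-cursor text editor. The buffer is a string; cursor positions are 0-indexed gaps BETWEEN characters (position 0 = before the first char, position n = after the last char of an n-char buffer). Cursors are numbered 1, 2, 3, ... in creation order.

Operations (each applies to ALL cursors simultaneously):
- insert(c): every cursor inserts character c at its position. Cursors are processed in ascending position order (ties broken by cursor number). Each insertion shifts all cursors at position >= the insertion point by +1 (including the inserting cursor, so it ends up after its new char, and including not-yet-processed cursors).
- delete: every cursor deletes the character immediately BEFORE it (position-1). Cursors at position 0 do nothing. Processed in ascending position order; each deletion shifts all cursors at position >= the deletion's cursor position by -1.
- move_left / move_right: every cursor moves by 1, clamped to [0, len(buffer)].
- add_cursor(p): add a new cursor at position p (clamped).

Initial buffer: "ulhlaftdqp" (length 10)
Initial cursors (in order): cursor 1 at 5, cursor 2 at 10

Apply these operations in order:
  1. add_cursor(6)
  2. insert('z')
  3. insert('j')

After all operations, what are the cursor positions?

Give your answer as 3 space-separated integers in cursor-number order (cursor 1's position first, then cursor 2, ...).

Answer: 7 16 10

Derivation:
After op 1 (add_cursor(6)): buffer="ulhlaftdqp" (len 10), cursors c1@5 c3@6 c2@10, authorship ..........
After op 2 (insert('z')): buffer="ulhlazfztdqpz" (len 13), cursors c1@6 c3@8 c2@13, authorship .....1.3....2
After op 3 (insert('j')): buffer="ulhlazjfzjtdqpzj" (len 16), cursors c1@7 c3@10 c2@16, authorship .....11.33....22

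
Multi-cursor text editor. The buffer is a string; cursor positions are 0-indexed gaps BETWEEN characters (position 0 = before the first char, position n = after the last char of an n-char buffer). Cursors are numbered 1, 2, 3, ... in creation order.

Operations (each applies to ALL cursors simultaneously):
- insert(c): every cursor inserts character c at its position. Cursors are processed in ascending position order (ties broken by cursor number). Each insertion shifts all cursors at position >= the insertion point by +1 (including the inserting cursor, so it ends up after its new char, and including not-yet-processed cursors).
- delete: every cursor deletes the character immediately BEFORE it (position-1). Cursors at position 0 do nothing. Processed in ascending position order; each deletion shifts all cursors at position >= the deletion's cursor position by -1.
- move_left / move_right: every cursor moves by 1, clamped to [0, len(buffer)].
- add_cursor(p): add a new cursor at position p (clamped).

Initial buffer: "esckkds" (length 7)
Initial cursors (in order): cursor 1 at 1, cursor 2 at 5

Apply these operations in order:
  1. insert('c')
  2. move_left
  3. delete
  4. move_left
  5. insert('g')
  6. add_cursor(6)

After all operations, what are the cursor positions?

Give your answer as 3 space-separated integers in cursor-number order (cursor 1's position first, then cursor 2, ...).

After op 1 (insert('c')): buffer="ecsckkcds" (len 9), cursors c1@2 c2@7, authorship .1....2..
After op 2 (move_left): buffer="ecsckkcds" (len 9), cursors c1@1 c2@6, authorship .1....2..
After op 3 (delete): buffer="csckcds" (len 7), cursors c1@0 c2@4, authorship 1...2..
After op 4 (move_left): buffer="csckcds" (len 7), cursors c1@0 c2@3, authorship 1...2..
After op 5 (insert('g')): buffer="gcscgkcds" (len 9), cursors c1@1 c2@5, authorship 11..2.2..
After op 6 (add_cursor(6)): buffer="gcscgkcds" (len 9), cursors c1@1 c2@5 c3@6, authorship 11..2.2..

Answer: 1 5 6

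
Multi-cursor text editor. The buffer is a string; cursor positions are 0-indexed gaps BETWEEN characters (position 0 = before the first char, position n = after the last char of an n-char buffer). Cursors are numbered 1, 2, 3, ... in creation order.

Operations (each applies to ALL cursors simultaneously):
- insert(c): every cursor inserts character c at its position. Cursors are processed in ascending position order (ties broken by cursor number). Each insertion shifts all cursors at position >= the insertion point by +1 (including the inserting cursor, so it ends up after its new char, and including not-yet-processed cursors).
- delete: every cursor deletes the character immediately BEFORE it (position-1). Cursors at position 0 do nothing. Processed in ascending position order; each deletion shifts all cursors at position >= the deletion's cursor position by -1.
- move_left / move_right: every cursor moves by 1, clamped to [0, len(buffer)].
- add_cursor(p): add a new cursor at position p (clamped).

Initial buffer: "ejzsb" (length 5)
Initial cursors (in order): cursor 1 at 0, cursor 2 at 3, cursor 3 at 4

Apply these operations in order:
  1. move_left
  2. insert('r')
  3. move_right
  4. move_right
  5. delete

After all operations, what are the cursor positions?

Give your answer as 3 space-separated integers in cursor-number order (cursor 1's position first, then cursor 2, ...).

Answer: 2 4 5

Derivation:
After op 1 (move_left): buffer="ejzsb" (len 5), cursors c1@0 c2@2 c3@3, authorship .....
After op 2 (insert('r')): buffer="rejrzrsb" (len 8), cursors c1@1 c2@4 c3@6, authorship 1..2.3..
After op 3 (move_right): buffer="rejrzrsb" (len 8), cursors c1@2 c2@5 c3@7, authorship 1..2.3..
After op 4 (move_right): buffer="rejrzrsb" (len 8), cursors c1@3 c2@6 c3@8, authorship 1..2.3..
After op 5 (delete): buffer="rerzs" (len 5), cursors c1@2 c2@4 c3@5, authorship 1.2..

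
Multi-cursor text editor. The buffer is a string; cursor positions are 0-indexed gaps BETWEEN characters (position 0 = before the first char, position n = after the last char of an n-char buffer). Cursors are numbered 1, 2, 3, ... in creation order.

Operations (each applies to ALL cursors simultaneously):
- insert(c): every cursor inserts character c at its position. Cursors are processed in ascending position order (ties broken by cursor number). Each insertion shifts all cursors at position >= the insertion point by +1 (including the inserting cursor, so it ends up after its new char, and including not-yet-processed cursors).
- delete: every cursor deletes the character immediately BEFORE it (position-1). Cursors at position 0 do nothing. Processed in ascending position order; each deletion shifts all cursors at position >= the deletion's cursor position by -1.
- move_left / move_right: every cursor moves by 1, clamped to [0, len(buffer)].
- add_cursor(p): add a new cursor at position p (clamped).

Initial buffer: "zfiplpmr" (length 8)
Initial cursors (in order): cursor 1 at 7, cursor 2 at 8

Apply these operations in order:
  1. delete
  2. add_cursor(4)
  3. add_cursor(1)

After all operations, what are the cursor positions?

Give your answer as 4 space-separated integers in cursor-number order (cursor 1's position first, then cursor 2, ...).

After op 1 (delete): buffer="zfiplp" (len 6), cursors c1@6 c2@6, authorship ......
After op 2 (add_cursor(4)): buffer="zfiplp" (len 6), cursors c3@4 c1@6 c2@6, authorship ......
After op 3 (add_cursor(1)): buffer="zfiplp" (len 6), cursors c4@1 c3@4 c1@6 c2@6, authorship ......

Answer: 6 6 4 1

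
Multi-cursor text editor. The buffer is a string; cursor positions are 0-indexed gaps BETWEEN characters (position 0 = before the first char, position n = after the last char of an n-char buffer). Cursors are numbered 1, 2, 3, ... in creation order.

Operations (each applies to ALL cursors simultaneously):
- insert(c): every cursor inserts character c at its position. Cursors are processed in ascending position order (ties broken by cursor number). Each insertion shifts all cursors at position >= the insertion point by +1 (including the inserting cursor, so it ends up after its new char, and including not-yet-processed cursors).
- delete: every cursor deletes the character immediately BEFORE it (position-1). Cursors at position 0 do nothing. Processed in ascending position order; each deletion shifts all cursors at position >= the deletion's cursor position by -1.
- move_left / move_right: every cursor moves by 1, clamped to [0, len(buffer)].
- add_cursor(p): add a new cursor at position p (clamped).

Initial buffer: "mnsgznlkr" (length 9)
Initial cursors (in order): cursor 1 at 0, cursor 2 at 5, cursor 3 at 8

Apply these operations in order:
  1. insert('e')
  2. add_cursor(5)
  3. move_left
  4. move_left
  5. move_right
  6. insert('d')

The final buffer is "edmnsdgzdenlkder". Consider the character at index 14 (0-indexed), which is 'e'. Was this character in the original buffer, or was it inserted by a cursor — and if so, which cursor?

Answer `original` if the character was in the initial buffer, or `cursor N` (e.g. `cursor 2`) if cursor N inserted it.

After op 1 (insert('e')): buffer="emnsgzenlker" (len 12), cursors c1@1 c2@7 c3@11, authorship 1.....2...3.
After op 2 (add_cursor(5)): buffer="emnsgzenlker" (len 12), cursors c1@1 c4@5 c2@7 c3@11, authorship 1.....2...3.
After op 3 (move_left): buffer="emnsgzenlker" (len 12), cursors c1@0 c4@4 c2@6 c3@10, authorship 1.....2...3.
After op 4 (move_left): buffer="emnsgzenlker" (len 12), cursors c1@0 c4@3 c2@5 c3@9, authorship 1.....2...3.
After op 5 (move_right): buffer="emnsgzenlker" (len 12), cursors c1@1 c4@4 c2@6 c3@10, authorship 1.....2...3.
After op 6 (insert('d')): buffer="edmnsdgzdenlkder" (len 16), cursors c1@2 c4@6 c2@9 c3@14, authorship 11...4..22...33.
Authorship (.=original, N=cursor N): 1 1 . . . 4 . . 2 2 . . . 3 3 .
Index 14: author = 3

Answer: cursor 3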